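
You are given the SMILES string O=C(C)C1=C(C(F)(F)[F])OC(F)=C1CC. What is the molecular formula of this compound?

Walk through each heavy atom and fill implicit hydrogens from standard valence (C 4, N 3, O 2, S 2, halogen 1):
  atom 1: O, bond orders sum to 2 (valence 2) → 0 H
  atom 2: C, bond orders sum to 4 (valence 4) → 0 H
  atom 3: C, bond orders sum to 1 (valence 4) → 3 H
  atom 4: C, bond orders sum to 4 (valence 4) → 0 H
  atom 5: C, bond orders sum to 4 (valence 4) → 0 H
  atom 6: C, bond orders sum to 4 (valence 4) → 0 H
  atom 7: F (halogen, monovalent) → 0 H
  atom 8: F (halogen, monovalent) → 0 H
  atom 9: F with explicit H count 0
  atom 10: O, bond orders sum to 2 (valence 2) → 0 H
  atom 11: C, bond orders sum to 4 (valence 4) → 0 H
  atom 12: F (halogen, monovalent) → 0 H
  atom 13: C, bond orders sum to 4 (valence 4) → 0 H
  atom 14: C, bond orders sum to 2 (valence 4) → 2 H
  atom 15: C, bond orders sum to 1 (valence 4) → 3 H
Totals → C:9, H:8, F:4, O:2.
In Hill order: C9H8F4O2.

C9H8F4O2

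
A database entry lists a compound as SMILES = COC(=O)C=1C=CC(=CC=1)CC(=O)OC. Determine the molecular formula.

Walk through each heavy atom and fill implicit hydrogens from standard valence (C 4, N 3, O 2, S 2, halogen 1):
  atom 1: C, bond orders sum to 1 (valence 4) → 3 H
  atom 2: O, bond orders sum to 2 (valence 2) → 0 H
  atom 3: C, bond orders sum to 4 (valence 4) → 0 H
  atom 4: O, bond orders sum to 2 (valence 2) → 0 H
  atom 5: C, bond orders sum to 4 (valence 4) → 0 H
  atom 6: C, bond orders sum to 3 (valence 4) → 1 H
  atom 7: C, bond orders sum to 3 (valence 4) → 1 H
  atom 8: C, bond orders sum to 4 (valence 4) → 0 H
  atom 9: C, bond orders sum to 3 (valence 4) → 1 H
  atom 10: C, bond orders sum to 3 (valence 4) → 1 H
  atom 11: C, bond orders sum to 2 (valence 4) → 2 H
  atom 12: C, bond orders sum to 4 (valence 4) → 0 H
  atom 13: O, bond orders sum to 2 (valence 2) → 0 H
  atom 14: O, bond orders sum to 2 (valence 2) → 0 H
  atom 15: C, bond orders sum to 1 (valence 4) → 3 H
Totals → C:11, H:12, O:4.
In Hill order: C11H12O4.

C11H12O4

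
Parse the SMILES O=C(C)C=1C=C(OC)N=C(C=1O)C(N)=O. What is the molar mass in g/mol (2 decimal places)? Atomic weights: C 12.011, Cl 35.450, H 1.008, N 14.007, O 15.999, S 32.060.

First, the molecular formula is C9H10N2O4 (counting implicit H from valence).
  C: 9 × 12.011 = 108.099
  H: 10 × 1.008 = 10.080
  N: 2 × 14.007 = 28.014
  O: 4 × 15.999 = 63.996
Sum: 9×12.011 + 10×1.008 + 2×14.007 + 4×15.999 = 210.189 → 210.19 g/mol.

210.19 g/mol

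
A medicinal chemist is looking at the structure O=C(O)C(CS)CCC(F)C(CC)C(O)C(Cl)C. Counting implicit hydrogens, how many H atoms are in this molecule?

22

Walk through each heavy atom and fill implicit hydrogens from standard valence (C 4, N 3, O 2, S 2, halogen 1):
  atom 1: O, bond orders sum to 2 (valence 2) → 0 H
  atom 2: C, bond orders sum to 4 (valence 4) → 0 H
  atom 3: O, bond orders sum to 1 (valence 2) → 1 H
  atom 4: C, bond orders sum to 3 (valence 4) → 1 H
  atom 5: C, bond orders sum to 2 (valence 4) → 2 H
  atom 6: S, bond orders sum to 1 (valence 2) → 1 H
  atom 7: C, bond orders sum to 2 (valence 4) → 2 H
  atom 8: C, bond orders sum to 2 (valence 4) → 2 H
  atom 9: C, bond orders sum to 3 (valence 4) → 1 H
  atom 10: F (halogen, monovalent) → 0 H
  atom 11: C, bond orders sum to 3 (valence 4) → 1 H
  atom 12: C, bond orders sum to 2 (valence 4) → 2 H
  atom 13: C, bond orders sum to 1 (valence 4) → 3 H
  atom 14: C, bond orders sum to 3 (valence 4) → 1 H
  atom 15: O, bond orders sum to 1 (valence 2) → 1 H
  atom 16: C, bond orders sum to 3 (valence 4) → 1 H
  atom 17: Cl (halogen, monovalent) → 0 H
  atom 18: C, bond orders sum to 1 (valence 4) → 3 H
Total hydrogens: 22.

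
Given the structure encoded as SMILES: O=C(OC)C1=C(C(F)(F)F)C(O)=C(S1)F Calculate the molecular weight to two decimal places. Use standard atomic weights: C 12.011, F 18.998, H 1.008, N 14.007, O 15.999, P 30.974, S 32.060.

244.16 g/mol

First, the molecular formula is C7H4F4O3S (counting implicit H from valence).
  C: 7 × 12.011 = 84.077
  F: 4 × 18.998 = 75.992
  H: 4 × 1.008 = 4.032
  O: 3 × 15.999 = 47.997
  S: 1 × 32.060 = 32.060
Sum: 7×12.011 + 4×18.998 + 4×1.008 + 3×15.999 + 1×32.060 = 244.158 → 244.16 g/mol.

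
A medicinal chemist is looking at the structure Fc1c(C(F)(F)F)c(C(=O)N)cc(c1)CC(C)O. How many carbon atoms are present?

Count every carbon token in the SMILES (each C, including those in ring-closure positions and inside branches).
Carbon count: 11.

11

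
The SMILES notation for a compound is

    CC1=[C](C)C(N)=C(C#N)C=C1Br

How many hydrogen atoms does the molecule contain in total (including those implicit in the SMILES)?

9

Walk through each heavy atom and fill implicit hydrogens from standard valence (C 4, N 3, O 2, S 2, halogen 1):
  atom 1: C, bond orders sum to 1 (valence 4) → 3 H
  atom 2: C, bond orders sum to 4 (valence 4) → 0 H
  atom 3: C with explicit H count 0
  atom 4: C, bond orders sum to 1 (valence 4) → 3 H
  atom 5: C, bond orders sum to 4 (valence 4) → 0 H
  atom 6: N, bond orders sum to 1 (valence 3) → 2 H
  atom 7: C, bond orders sum to 4 (valence 4) → 0 H
  atom 8: C, bond orders sum to 4 (valence 4) → 0 H
  atom 9: N, bond orders sum to 3 (valence 3) → 0 H
  atom 10: C, bond orders sum to 3 (valence 4) → 1 H
  atom 11: C, bond orders sum to 4 (valence 4) → 0 H
  atom 12: Br (halogen, monovalent) → 0 H
Total hydrogens: 9.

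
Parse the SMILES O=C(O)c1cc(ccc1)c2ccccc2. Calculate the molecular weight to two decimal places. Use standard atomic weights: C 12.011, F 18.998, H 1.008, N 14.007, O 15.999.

198.22 g/mol

First, the molecular formula is C13H10O2 (counting implicit H from valence).
  C: 13 × 12.011 = 156.143
  H: 10 × 1.008 = 10.080
  O: 2 × 15.999 = 31.998
Sum: 13×12.011 + 10×1.008 + 2×15.999 = 198.221 → 198.22 g/mol.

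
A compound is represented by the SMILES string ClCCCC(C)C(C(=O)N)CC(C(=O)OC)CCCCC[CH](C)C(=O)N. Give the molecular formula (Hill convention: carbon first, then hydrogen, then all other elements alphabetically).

Walk through each heavy atom and fill implicit hydrogens from standard valence (C 4, N 3, O 2, S 2, halogen 1):
  atom 1: Cl (halogen, monovalent) → 0 H
  atom 2: C, bond orders sum to 2 (valence 4) → 2 H
  atom 3: C, bond orders sum to 2 (valence 4) → 2 H
  atom 4: C, bond orders sum to 2 (valence 4) → 2 H
  atom 5: C, bond orders sum to 3 (valence 4) → 1 H
  atom 6: C, bond orders sum to 1 (valence 4) → 3 H
  atom 7: C, bond orders sum to 3 (valence 4) → 1 H
  atom 8: C, bond orders sum to 4 (valence 4) → 0 H
  atom 9: O, bond orders sum to 2 (valence 2) → 0 H
  atom 10: N, bond orders sum to 1 (valence 3) → 2 H
  atom 11: C, bond orders sum to 2 (valence 4) → 2 H
  atom 12: C, bond orders sum to 3 (valence 4) → 1 H
  atom 13: C, bond orders sum to 4 (valence 4) → 0 H
  atom 14: O, bond orders sum to 2 (valence 2) → 0 H
  atom 15: O, bond orders sum to 2 (valence 2) → 0 H
  atom 16: C, bond orders sum to 1 (valence 4) → 3 H
  atom 17: C, bond orders sum to 2 (valence 4) → 2 H
  atom 18: C, bond orders sum to 2 (valence 4) → 2 H
  atom 19: C, bond orders sum to 2 (valence 4) → 2 H
  atom 20: C, bond orders sum to 2 (valence 4) → 2 H
  atom 21: C, bond orders sum to 2 (valence 4) → 2 H
  atom 22: C with explicit H count 1
  atom 23: C, bond orders sum to 1 (valence 4) → 3 H
  atom 24: C, bond orders sum to 4 (valence 4) → 0 H
  atom 25: O, bond orders sum to 2 (valence 2) → 0 H
  atom 26: N, bond orders sum to 1 (valence 3) → 2 H
Totals → C:19, H:35, Cl:1, N:2, O:4.

C19H35ClN2O4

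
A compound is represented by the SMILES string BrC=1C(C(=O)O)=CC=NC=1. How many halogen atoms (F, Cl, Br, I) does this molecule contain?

Halogen atoms appear at heavy-atom position 1 (1×Br).
Other groups present: 1 carboxylic acid.
Halogen count: 1.

1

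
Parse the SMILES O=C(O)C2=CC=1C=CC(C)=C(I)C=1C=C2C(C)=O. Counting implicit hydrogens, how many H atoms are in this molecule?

Walk through each heavy atom and fill implicit hydrogens from standard valence (C 4, N 3, O 2, S 2, halogen 1):
  atom 1: O, bond orders sum to 2 (valence 2) → 0 H
  atom 2: C, bond orders sum to 4 (valence 4) → 0 H
  atom 3: O, bond orders sum to 1 (valence 2) → 1 H
  atom 4: C, bond orders sum to 4 (valence 4) → 0 H
  atom 5: C, bond orders sum to 3 (valence 4) → 1 H
  atom 6: C, bond orders sum to 4 (valence 4) → 0 H
  atom 7: C, bond orders sum to 3 (valence 4) → 1 H
  atom 8: C, bond orders sum to 3 (valence 4) → 1 H
  atom 9: C, bond orders sum to 4 (valence 4) → 0 H
  atom 10: C, bond orders sum to 1 (valence 4) → 3 H
  atom 11: C, bond orders sum to 4 (valence 4) → 0 H
  atom 12: I (halogen, monovalent) → 0 H
  atom 13: C, bond orders sum to 4 (valence 4) → 0 H
  atom 14: C, bond orders sum to 3 (valence 4) → 1 H
  atom 15: C, bond orders sum to 4 (valence 4) → 0 H
  atom 16: C, bond orders sum to 4 (valence 4) → 0 H
  atom 17: C, bond orders sum to 1 (valence 4) → 3 H
  atom 18: O, bond orders sum to 2 (valence 2) → 0 H
Total hydrogens: 11.

11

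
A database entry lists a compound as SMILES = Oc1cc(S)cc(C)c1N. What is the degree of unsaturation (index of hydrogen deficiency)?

Molecular formula: C7H9NOS.
DoU = (2C + 2 + N − H − X) / 2, where X is the halogen count and O/S are ignored.
    = (2·7 + 2 + 1 − 9 − 0) / 2 = 8 / 2 = 4.

4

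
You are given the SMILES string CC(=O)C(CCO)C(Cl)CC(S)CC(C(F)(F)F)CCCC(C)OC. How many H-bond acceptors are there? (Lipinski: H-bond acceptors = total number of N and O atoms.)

3

N atoms: 0; O atoms: 3.
Lipinski HBA = 0 + 3 = 3.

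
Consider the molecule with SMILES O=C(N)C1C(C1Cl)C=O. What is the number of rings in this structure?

In SMILES, each pair of matching ring-closure digits denotes one ring-closing bond; the number of such bonds equals the number of independent rings.
Ring-closure bonds here: 1.

1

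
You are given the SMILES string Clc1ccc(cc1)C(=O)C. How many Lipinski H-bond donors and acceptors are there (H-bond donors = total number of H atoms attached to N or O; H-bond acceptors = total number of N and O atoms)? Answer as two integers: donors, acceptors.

Donors: find every N or O and count the H atoms it carries.
  atom 9 (O): bond orders sum to 2 → 0 H
Lipinski HBD = 0.
Acceptors: N atoms = 0, O atoms = 1 → HBA = 1.

0, 1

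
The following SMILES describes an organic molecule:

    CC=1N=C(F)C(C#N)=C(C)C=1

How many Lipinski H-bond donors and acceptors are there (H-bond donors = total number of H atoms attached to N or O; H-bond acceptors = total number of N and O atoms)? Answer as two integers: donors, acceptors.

0, 2

Donors: find every N or O and count the H atoms it carries.
  atom 3 (N): bond orders sum to 3 → 0 H
  atom 8 (N): bond orders sum to 3 → 0 H
Lipinski HBD = 0.
Acceptors: N atoms = 2, O atoms = 0 → HBA = 2.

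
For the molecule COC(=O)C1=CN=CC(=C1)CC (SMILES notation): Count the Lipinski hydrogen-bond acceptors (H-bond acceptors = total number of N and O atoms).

3

N atoms: 1; O atoms: 2.
Lipinski HBA = 1 + 2 = 3.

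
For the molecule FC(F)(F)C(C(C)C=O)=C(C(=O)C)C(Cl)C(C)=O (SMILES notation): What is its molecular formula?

Walk through each heavy atom and fill implicit hydrogens from standard valence (C 4, N 3, O 2, S 2, halogen 1):
  atom 1: F (halogen, monovalent) → 0 H
  atom 2: C, bond orders sum to 4 (valence 4) → 0 H
  atom 3: F (halogen, monovalent) → 0 H
  atom 4: F (halogen, monovalent) → 0 H
  atom 5: C, bond orders sum to 4 (valence 4) → 0 H
  atom 6: C, bond orders sum to 3 (valence 4) → 1 H
  atom 7: C, bond orders sum to 1 (valence 4) → 3 H
  atom 8: C, bond orders sum to 3 (valence 4) → 1 H
  atom 9: O, bond orders sum to 2 (valence 2) → 0 H
  atom 10: C, bond orders sum to 4 (valence 4) → 0 H
  atom 11: C, bond orders sum to 4 (valence 4) → 0 H
  atom 12: O, bond orders sum to 2 (valence 2) → 0 H
  atom 13: C, bond orders sum to 1 (valence 4) → 3 H
  atom 14: C, bond orders sum to 3 (valence 4) → 1 H
  atom 15: Cl (halogen, monovalent) → 0 H
  atom 16: C, bond orders sum to 4 (valence 4) → 0 H
  atom 17: C, bond orders sum to 1 (valence 4) → 3 H
  atom 18: O, bond orders sum to 2 (valence 2) → 0 H
Totals → C:11, H:12, Cl:1, F:3, O:3.
In Hill order: C11H12ClF3O3.

C11H12ClF3O3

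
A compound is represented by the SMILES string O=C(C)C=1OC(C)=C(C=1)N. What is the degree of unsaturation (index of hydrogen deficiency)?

4

Degree of unsaturation = (number of rings) + (number of π bonds).
Ring closures in the SMILES: 1.
π bonds: 3 double bonds (each 1 DoU) → 3 DoU from unsaturation.
Total DoU = 1 + 3 = 4.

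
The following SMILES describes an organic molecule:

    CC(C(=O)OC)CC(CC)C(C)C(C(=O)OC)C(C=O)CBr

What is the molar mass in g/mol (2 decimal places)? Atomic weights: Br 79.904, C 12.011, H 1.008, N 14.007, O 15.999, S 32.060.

First, the molecular formula is C16H27BrO5 (counting implicit H from valence).
  Br: 1 × 79.904 = 79.904
  C: 16 × 12.011 = 192.176
  H: 27 × 1.008 = 27.216
  O: 5 × 15.999 = 79.995
Sum: 1×79.904 + 16×12.011 + 27×1.008 + 5×15.999 = 379.291 → 379.29 g/mol.

379.29 g/mol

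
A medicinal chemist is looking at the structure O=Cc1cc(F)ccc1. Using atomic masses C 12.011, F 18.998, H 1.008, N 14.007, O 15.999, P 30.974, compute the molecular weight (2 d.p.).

124.11 g/mol

First, the molecular formula is C7H5FO (counting implicit H from valence).
  C: 7 × 12.011 = 84.077
  F: 1 × 18.998 = 18.998
  H: 5 × 1.008 = 5.040
  O: 1 × 15.999 = 15.999
Sum: 7×12.011 + 1×18.998 + 5×1.008 + 1×15.999 = 124.114 → 124.11 g/mol.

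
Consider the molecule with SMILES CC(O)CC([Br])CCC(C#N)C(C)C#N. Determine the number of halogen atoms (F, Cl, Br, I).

1

Halogen atoms appear at heavy-atom position 6 (1×Br).
Other groups present: 1 hydroxyl, 2 nitrile.
Halogen count: 1.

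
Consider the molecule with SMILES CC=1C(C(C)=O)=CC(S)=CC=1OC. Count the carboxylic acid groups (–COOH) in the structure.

Scan the SMILES for the carboxylic acid motif — none present.
Groups that are present: 1 ether, 1 ketone, 1 thiol.

0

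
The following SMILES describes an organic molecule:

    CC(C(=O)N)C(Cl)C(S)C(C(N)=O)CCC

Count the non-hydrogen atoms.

Every atom symbol written in the SMILES (organic subset) is one heavy atom; implicit H are not written.
Heavy atoms by element → C:10, Cl:1, N:2, O:2, S:1.
Total: 16.

16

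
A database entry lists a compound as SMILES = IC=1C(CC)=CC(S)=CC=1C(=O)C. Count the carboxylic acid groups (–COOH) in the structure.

0

Scan the SMILES for the carboxylic acid motif — none present.
Groups that are present: 1 ketone, 1 thiol.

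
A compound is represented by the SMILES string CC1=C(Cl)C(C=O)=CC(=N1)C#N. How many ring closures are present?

1

In SMILES, each pair of matching ring-closure digits denotes one ring-closing bond; the number of such bonds equals the number of independent rings.
Ring-closure bonds here: 1.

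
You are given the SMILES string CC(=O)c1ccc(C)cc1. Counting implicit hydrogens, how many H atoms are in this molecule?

10

Walk through each heavy atom and fill implicit hydrogens from standard valence (C 4, N 3, O 2, S 2, halogen 1); for lowercase aromatic atoms, an aromatic c carries 1 H when it has two neighbours and 0 H with three, and aromatic n carries 0 H:
  atom 1: C, bond orders sum to 1 (valence 4) → 3 H
  atom 2: C, bond orders sum to 4 (valence 4) → 0 H
  atom 3: O, bond orders sum to 2 (valence 2) → 0 H
  atom 4: aromatic c, 3 neighbours → 0 H
  atom 5: aromatic c, 2 neighbours → 1 H
  atom 6: aromatic c, 2 neighbours → 1 H
  atom 7: aromatic c, 3 neighbours → 0 H
  atom 8: C, bond orders sum to 1 (valence 4) → 3 H
  atom 9: aromatic c, 2 neighbours → 1 H
  atom 10: aromatic c, 2 neighbours → 1 H
Total hydrogens: 10.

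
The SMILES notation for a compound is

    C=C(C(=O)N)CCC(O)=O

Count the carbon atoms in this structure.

6

Count every carbon token in the SMILES (each C, including those in ring-closure positions and inside branches).
Carbon count: 6.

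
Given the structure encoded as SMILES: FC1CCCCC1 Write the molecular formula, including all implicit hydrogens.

C6H11F

Walk through each heavy atom and fill implicit hydrogens from standard valence (C 4, N 3, O 2, S 2, halogen 1):
  atom 1: F (halogen, monovalent) → 0 H
  atom 2: C, bond orders sum to 3 (valence 4) → 1 H
  atom 3: C, bond orders sum to 2 (valence 4) → 2 H
  atom 4: C, bond orders sum to 2 (valence 4) → 2 H
  atom 5: C, bond orders sum to 2 (valence 4) → 2 H
  atom 6: C, bond orders sum to 2 (valence 4) → 2 H
  atom 7: C, bond orders sum to 2 (valence 4) → 2 H
Totals → C:6, H:11, F:1.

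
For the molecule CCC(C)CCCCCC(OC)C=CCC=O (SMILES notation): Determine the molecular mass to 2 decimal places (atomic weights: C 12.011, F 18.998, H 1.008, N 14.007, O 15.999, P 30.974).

240.39 g/mol

First, the molecular formula is C15H28O2 (counting implicit H from valence).
  C: 15 × 12.011 = 180.165
  H: 28 × 1.008 = 28.224
  O: 2 × 15.999 = 31.998
Sum: 15×12.011 + 28×1.008 + 2×15.999 = 240.387 → 240.39 g/mol.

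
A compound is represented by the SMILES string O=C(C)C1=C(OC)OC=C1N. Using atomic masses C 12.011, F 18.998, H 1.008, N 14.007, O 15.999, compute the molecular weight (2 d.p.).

155.15 g/mol

First, the molecular formula is C7H9NO3 (counting implicit H from valence).
  C: 7 × 12.011 = 84.077
  H: 9 × 1.008 = 9.072
  N: 1 × 14.007 = 14.007
  O: 3 × 15.999 = 47.997
Sum: 7×12.011 + 9×1.008 + 1×14.007 + 3×15.999 = 155.153 → 155.15 g/mol.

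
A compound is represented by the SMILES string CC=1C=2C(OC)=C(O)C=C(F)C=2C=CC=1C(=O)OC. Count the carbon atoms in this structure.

Count every carbon token in the SMILES (each C, including those in ring-closure positions and inside branches).
Carbon count: 14.

14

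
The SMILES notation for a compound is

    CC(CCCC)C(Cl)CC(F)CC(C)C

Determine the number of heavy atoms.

Every atom symbol written in the SMILES (organic subset) is one heavy atom; implicit H are not written.
Heavy atoms by element → C:13, Cl:1, F:1.
Total: 15.

15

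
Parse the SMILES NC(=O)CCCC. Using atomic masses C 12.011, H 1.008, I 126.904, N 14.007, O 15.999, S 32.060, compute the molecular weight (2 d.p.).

First, the molecular formula is C5H11NO (counting implicit H from valence).
  C: 5 × 12.011 = 60.055
  H: 11 × 1.008 = 11.088
  N: 1 × 14.007 = 14.007
  O: 1 × 15.999 = 15.999
Sum: 5×12.011 + 11×1.008 + 1×14.007 + 1×15.999 = 101.149 → 101.15 g/mol.

101.15 g/mol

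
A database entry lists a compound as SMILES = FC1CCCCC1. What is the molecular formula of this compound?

C6H11F

Walk through each heavy atom and fill implicit hydrogens from standard valence (C 4, N 3, O 2, S 2, halogen 1):
  atom 1: F (halogen, monovalent) → 0 H
  atom 2: C, bond orders sum to 3 (valence 4) → 1 H
  atom 3: C, bond orders sum to 2 (valence 4) → 2 H
  atom 4: C, bond orders sum to 2 (valence 4) → 2 H
  atom 5: C, bond orders sum to 2 (valence 4) → 2 H
  atom 6: C, bond orders sum to 2 (valence 4) → 2 H
  atom 7: C, bond orders sum to 2 (valence 4) → 2 H
Totals → C:6, H:11, F:1.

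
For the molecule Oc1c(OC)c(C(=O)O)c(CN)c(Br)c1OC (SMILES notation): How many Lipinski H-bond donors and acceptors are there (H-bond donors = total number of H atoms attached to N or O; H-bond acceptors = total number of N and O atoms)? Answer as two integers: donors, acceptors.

Donors: find every N or O and count the H atoms it carries.
  atom 1 (O): bond orders sum to 1 → 1 H
  atom 4 (O): bond orders sum to 2 → 0 H
  atom 8 (O): bond orders sum to 2 → 0 H
  atom 9 (O): bond orders sum to 1 → 1 H
  atom 12 (N): bond orders sum to 1 → 2 H
  atom 16 (O): bond orders sum to 2 → 0 H
Lipinski HBD = 4.
Acceptors: N atoms = 1, O atoms = 5 → HBA = 6.

4, 6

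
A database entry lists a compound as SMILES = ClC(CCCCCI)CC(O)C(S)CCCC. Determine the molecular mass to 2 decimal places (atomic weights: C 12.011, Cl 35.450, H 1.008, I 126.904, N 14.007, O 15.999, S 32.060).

392.76 g/mol

First, the molecular formula is C13H26ClIOS (counting implicit H from valence).
  C: 13 × 12.011 = 156.143
  Cl: 1 × 35.450 = 35.450
  H: 26 × 1.008 = 26.208
  I: 1 × 126.904 = 126.904
  O: 1 × 15.999 = 15.999
  S: 1 × 32.060 = 32.060
Sum: 13×12.011 + 1×35.450 + 26×1.008 + 1×126.904 + 1×15.999 + 1×32.060 = 392.764 → 392.76 g/mol.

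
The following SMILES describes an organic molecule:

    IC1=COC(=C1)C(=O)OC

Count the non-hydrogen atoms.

Every atom symbol written in the SMILES (organic subset) is one heavy atom; implicit H are not written.
Heavy atoms by element → C:6, I:1, O:3.
Total: 10.

10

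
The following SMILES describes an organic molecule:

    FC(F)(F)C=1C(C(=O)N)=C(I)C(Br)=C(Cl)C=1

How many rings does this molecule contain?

In SMILES, each pair of matching ring-closure digits denotes one ring-closing bond; the number of such bonds equals the number of independent rings.
Ring-closure bonds here: 1.

1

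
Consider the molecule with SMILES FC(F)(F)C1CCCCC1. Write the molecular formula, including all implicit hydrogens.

Walk through each heavy atom and fill implicit hydrogens from standard valence (C 4, N 3, O 2, S 2, halogen 1):
  atom 1: F (halogen, monovalent) → 0 H
  atom 2: C, bond orders sum to 4 (valence 4) → 0 H
  atom 3: F (halogen, monovalent) → 0 H
  atom 4: F (halogen, monovalent) → 0 H
  atom 5: C, bond orders sum to 3 (valence 4) → 1 H
  atom 6: C, bond orders sum to 2 (valence 4) → 2 H
  atom 7: C, bond orders sum to 2 (valence 4) → 2 H
  atom 8: C, bond orders sum to 2 (valence 4) → 2 H
  atom 9: C, bond orders sum to 2 (valence 4) → 2 H
  atom 10: C, bond orders sum to 2 (valence 4) → 2 H
Totals → C:7, H:11, F:3.

C7H11F3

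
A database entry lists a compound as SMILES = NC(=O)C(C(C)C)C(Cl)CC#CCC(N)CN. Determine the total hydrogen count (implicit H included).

Walk through each heavy atom and fill implicit hydrogens from standard valence (C 4, N 3, O 2, S 2, halogen 1):
  atom 1: N, bond orders sum to 1 (valence 3) → 2 H
  atom 2: C, bond orders sum to 4 (valence 4) → 0 H
  atom 3: O, bond orders sum to 2 (valence 2) → 0 H
  atom 4: C, bond orders sum to 3 (valence 4) → 1 H
  atom 5: C, bond orders sum to 3 (valence 4) → 1 H
  atom 6: C, bond orders sum to 1 (valence 4) → 3 H
  atom 7: C, bond orders sum to 1 (valence 4) → 3 H
  atom 8: C, bond orders sum to 3 (valence 4) → 1 H
  atom 9: Cl (halogen, monovalent) → 0 H
  atom 10: C, bond orders sum to 2 (valence 4) → 2 H
  atom 11: C, bond orders sum to 4 (valence 4) → 0 H
  atom 12: C, bond orders sum to 4 (valence 4) → 0 H
  atom 13: C, bond orders sum to 2 (valence 4) → 2 H
  atom 14: C, bond orders sum to 3 (valence 4) → 1 H
  atom 15: N, bond orders sum to 1 (valence 3) → 2 H
  atom 16: C, bond orders sum to 2 (valence 4) → 2 H
  atom 17: N, bond orders sum to 1 (valence 3) → 2 H
Total hydrogens: 22.

22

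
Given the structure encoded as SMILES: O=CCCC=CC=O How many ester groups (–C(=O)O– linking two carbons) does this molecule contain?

Scan the SMILES for the ester motif — none present.
Groups that are present: 2 aldehyde, 1 alkene.

0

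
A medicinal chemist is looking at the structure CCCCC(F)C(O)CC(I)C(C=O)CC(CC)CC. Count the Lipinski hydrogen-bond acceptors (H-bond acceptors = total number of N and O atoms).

2

N atoms: 0; O atoms: 2.
Lipinski HBA = 0 + 2 = 2.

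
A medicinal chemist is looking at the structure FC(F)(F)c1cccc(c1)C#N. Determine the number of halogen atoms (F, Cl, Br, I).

Halogen atoms appear at heavy-atom positions 1, 3, 4 (3×F).
Other groups present: 1 nitrile.
Halogen count: 3.

3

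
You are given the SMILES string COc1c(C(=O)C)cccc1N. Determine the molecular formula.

C9H11NO2

Walk through each heavy atom and fill implicit hydrogens from standard valence (C 4, N 3, O 2, S 2, halogen 1); for lowercase aromatic atoms, an aromatic c carries 1 H when it has two neighbours and 0 H with three, and aromatic n carries 0 H:
  atom 1: C, bond orders sum to 1 (valence 4) → 3 H
  atom 2: O, bond orders sum to 2 (valence 2) → 0 H
  atom 3: aromatic c, 3 neighbours → 0 H
  atom 4: aromatic c, 3 neighbours → 0 H
  atom 5: C, bond orders sum to 4 (valence 4) → 0 H
  atom 6: O, bond orders sum to 2 (valence 2) → 0 H
  atom 7: C, bond orders sum to 1 (valence 4) → 3 H
  atom 8: aromatic c, 2 neighbours → 1 H
  atom 9: aromatic c, 2 neighbours → 1 H
  atom 10: aromatic c, 2 neighbours → 1 H
  atom 11: aromatic c, 3 neighbours → 0 H
  atom 12: N, bond orders sum to 1 (valence 3) → 2 H
Totals → C:9, H:11, N:1, O:2.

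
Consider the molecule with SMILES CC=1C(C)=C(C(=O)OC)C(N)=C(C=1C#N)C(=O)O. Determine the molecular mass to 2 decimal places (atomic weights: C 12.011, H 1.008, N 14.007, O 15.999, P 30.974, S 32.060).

248.24 g/mol

First, the molecular formula is C12H12N2O4 (counting implicit H from valence).
  C: 12 × 12.011 = 144.132
  H: 12 × 1.008 = 12.096
  N: 2 × 14.007 = 28.014
  O: 4 × 15.999 = 63.996
Sum: 12×12.011 + 12×1.008 + 2×14.007 + 4×15.999 = 248.238 → 248.24 g/mol.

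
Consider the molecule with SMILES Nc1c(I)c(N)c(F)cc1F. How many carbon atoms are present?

6

Count every carbon token in the SMILES (each C, including those in ring-closure positions and inside branches).
Carbon count: 6.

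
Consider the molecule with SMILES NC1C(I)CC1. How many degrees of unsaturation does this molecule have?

Molecular formula: C4H8IN.
DoU = (2C + 2 + N − H − X) / 2, where X is the halogen count and O/S are ignored.
    = (2·4 + 2 + 1 − 8 − 1) / 2 = 2 / 2 = 1.

1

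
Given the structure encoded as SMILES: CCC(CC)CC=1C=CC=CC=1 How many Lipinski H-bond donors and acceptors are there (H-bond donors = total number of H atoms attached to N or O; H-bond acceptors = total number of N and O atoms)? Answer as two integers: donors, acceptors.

Donors: find every N or O and count the H atoms it carries.
  (no N or O atoms present)
Lipinski HBD = 0.
Acceptors: N atoms = 0, O atoms = 0 → HBA = 0.

0, 0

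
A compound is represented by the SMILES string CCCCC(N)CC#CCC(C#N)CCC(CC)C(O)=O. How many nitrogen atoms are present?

2

Scan the SMILES for N atoms (remember two-letter symbols like Cl and Br are single atoms).
Nitrogen count: 2.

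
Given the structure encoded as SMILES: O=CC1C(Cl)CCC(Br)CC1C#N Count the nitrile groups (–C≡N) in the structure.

1

The nitrile motif appears at heavy-atom position 12 in the SMILES.
Other groups present: 1 aldehyde.
Nitrile count: 1.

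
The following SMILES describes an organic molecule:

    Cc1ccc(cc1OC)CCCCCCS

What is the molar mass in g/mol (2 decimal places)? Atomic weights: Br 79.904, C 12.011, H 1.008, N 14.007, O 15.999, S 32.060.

First, the molecular formula is C14H22OS (counting implicit H from valence).
  C: 14 × 12.011 = 168.154
  H: 22 × 1.008 = 22.176
  O: 1 × 15.999 = 15.999
  S: 1 × 32.060 = 32.060
Sum: 14×12.011 + 22×1.008 + 1×15.999 + 1×32.060 = 238.389 → 238.39 g/mol.

238.39 g/mol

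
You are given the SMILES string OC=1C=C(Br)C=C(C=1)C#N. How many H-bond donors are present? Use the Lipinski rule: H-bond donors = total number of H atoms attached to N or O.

1

Donors: find every N or O and count the H atoms it carries.
  atom 1 (O): bond orders sum to 1 → 1 H
  atom 10 (N): bond orders sum to 3 → 0 H
Lipinski HBD = 1.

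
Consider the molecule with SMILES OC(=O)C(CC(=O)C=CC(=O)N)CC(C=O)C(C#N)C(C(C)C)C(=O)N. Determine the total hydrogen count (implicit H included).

Walk through each heavy atom and fill implicit hydrogens from standard valence (C 4, N 3, O 2, S 2, halogen 1):
  atom 1: O, bond orders sum to 1 (valence 2) → 1 H
  atom 2: C, bond orders sum to 4 (valence 4) → 0 H
  atom 3: O, bond orders sum to 2 (valence 2) → 0 H
  atom 4: C, bond orders sum to 3 (valence 4) → 1 H
  atom 5: C, bond orders sum to 2 (valence 4) → 2 H
  atom 6: C, bond orders sum to 4 (valence 4) → 0 H
  atom 7: O, bond orders sum to 2 (valence 2) → 0 H
  atom 8: C, bond orders sum to 3 (valence 4) → 1 H
  atom 9: C, bond orders sum to 3 (valence 4) → 1 H
  atom 10: C, bond orders sum to 4 (valence 4) → 0 H
  atom 11: O, bond orders sum to 2 (valence 2) → 0 H
  atom 12: N, bond orders sum to 1 (valence 3) → 2 H
  atom 13: C, bond orders sum to 2 (valence 4) → 2 H
  atom 14: C, bond orders sum to 3 (valence 4) → 1 H
  atom 15: C, bond orders sum to 3 (valence 4) → 1 H
  atom 16: O, bond orders sum to 2 (valence 2) → 0 H
  atom 17: C, bond orders sum to 3 (valence 4) → 1 H
  atom 18: C, bond orders sum to 4 (valence 4) → 0 H
  atom 19: N, bond orders sum to 3 (valence 3) → 0 H
  atom 20: C, bond orders sum to 3 (valence 4) → 1 H
  atom 21: C, bond orders sum to 3 (valence 4) → 1 H
  atom 22: C, bond orders sum to 1 (valence 4) → 3 H
  atom 23: C, bond orders sum to 1 (valence 4) → 3 H
  atom 24: C, bond orders sum to 4 (valence 4) → 0 H
  atom 25: O, bond orders sum to 2 (valence 2) → 0 H
  atom 26: N, bond orders sum to 1 (valence 3) → 2 H
Total hydrogens: 23.

23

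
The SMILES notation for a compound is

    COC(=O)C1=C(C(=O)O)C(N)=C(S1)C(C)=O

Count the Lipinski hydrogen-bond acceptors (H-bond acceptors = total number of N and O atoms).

6

N atoms: 1; O atoms: 5.
Lipinski HBA = 1 + 5 = 6.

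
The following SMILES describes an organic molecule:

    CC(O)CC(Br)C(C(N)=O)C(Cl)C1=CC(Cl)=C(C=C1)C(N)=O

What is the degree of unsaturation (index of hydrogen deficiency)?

Degree of unsaturation = (number of rings) + (number of π bonds).
Ring closures in the SMILES: 1.
π bonds: 5 double bonds (each 1 DoU) → 5 DoU from unsaturation.
Total DoU = 1 + 5 = 6.

6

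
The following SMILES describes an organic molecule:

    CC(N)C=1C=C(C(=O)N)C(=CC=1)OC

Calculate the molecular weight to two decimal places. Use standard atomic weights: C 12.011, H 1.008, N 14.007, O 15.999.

194.23 g/mol

First, the molecular formula is C10H14N2O2 (counting implicit H from valence).
  C: 10 × 12.011 = 120.110
  H: 14 × 1.008 = 14.112
  N: 2 × 14.007 = 28.014
  O: 2 × 15.999 = 31.998
Sum: 10×12.011 + 14×1.008 + 2×14.007 + 2×15.999 = 194.234 → 194.23 g/mol.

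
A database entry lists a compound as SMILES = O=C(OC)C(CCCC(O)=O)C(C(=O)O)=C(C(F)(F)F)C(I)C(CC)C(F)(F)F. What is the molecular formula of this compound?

Walk through each heavy atom and fill implicit hydrogens from standard valence (C 4, N 3, O 2, S 2, halogen 1):
  atom 1: O, bond orders sum to 2 (valence 2) → 0 H
  atom 2: C, bond orders sum to 4 (valence 4) → 0 H
  atom 3: O, bond orders sum to 2 (valence 2) → 0 H
  atom 4: C, bond orders sum to 1 (valence 4) → 3 H
  atom 5: C, bond orders sum to 3 (valence 4) → 1 H
  atom 6: C, bond orders sum to 2 (valence 4) → 2 H
  atom 7: C, bond orders sum to 2 (valence 4) → 2 H
  atom 8: C, bond orders sum to 2 (valence 4) → 2 H
  atom 9: C, bond orders sum to 4 (valence 4) → 0 H
  atom 10: O, bond orders sum to 1 (valence 2) → 1 H
  atom 11: O, bond orders sum to 2 (valence 2) → 0 H
  atom 12: C, bond orders sum to 4 (valence 4) → 0 H
  atom 13: C, bond orders sum to 4 (valence 4) → 0 H
  atom 14: O, bond orders sum to 2 (valence 2) → 0 H
  atom 15: O, bond orders sum to 1 (valence 2) → 1 H
  atom 16: C, bond orders sum to 4 (valence 4) → 0 H
  atom 17: C, bond orders sum to 4 (valence 4) → 0 H
  atom 18: F (halogen, monovalent) → 0 H
  atom 19: F (halogen, monovalent) → 0 H
  atom 20: F (halogen, monovalent) → 0 H
  atom 21: C, bond orders sum to 3 (valence 4) → 1 H
  atom 22: I (halogen, monovalent) → 0 H
  atom 23: C, bond orders sum to 3 (valence 4) → 1 H
  atom 24: C, bond orders sum to 2 (valence 4) → 2 H
  atom 25: C, bond orders sum to 1 (valence 4) → 3 H
  atom 26: C, bond orders sum to 4 (valence 4) → 0 H
  atom 27: F (halogen, monovalent) → 0 H
  atom 28: F (halogen, monovalent) → 0 H
  atom 29: F (halogen, monovalent) → 0 H
Totals → C:16, H:19, F:6, I:1, O:6.
In Hill order: C16H19F6IO6.

C16H19F6IO6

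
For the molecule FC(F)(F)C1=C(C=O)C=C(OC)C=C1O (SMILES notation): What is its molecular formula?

Walk through each heavy atom and fill implicit hydrogens from standard valence (C 4, N 3, O 2, S 2, halogen 1):
  atom 1: F (halogen, monovalent) → 0 H
  atom 2: C, bond orders sum to 4 (valence 4) → 0 H
  atom 3: F (halogen, monovalent) → 0 H
  atom 4: F (halogen, monovalent) → 0 H
  atom 5: C, bond orders sum to 4 (valence 4) → 0 H
  atom 6: C, bond orders sum to 4 (valence 4) → 0 H
  atom 7: C, bond orders sum to 3 (valence 4) → 1 H
  atom 8: O, bond orders sum to 2 (valence 2) → 0 H
  atom 9: C, bond orders sum to 3 (valence 4) → 1 H
  atom 10: C, bond orders sum to 4 (valence 4) → 0 H
  atom 11: O, bond orders sum to 2 (valence 2) → 0 H
  atom 12: C, bond orders sum to 1 (valence 4) → 3 H
  atom 13: C, bond orders sum to 3 (valence 4) → 1 H
  atom 14: C, bond orders sum to 4 (valence 4) → 0 H
  atom 15: O, bond orders sum to 1 (valence 2) → 1 H
Totals → C:9, H:7, F:3, O:3.
In Hill order: C9H7F3O3.

C9H7F3O3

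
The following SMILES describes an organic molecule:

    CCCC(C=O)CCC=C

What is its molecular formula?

C9H16O

Walk through each heavy atom and fill implicit hydrogens from standard valence (C 4, N 3, O 2, S 2, halogen 1):
  atom 1: C, bond orders sum to 1 (valence 4) → 3 H
  atom 2: C, bond orders sum to 2 (valence 4) → 2 H
  atom 3: C, bond orders sum to 2 (valence 4) → 2 H
  atom 4: C, bond orders sum to 3 (valence 4) → 1 H
  atom 5: C, bond orders sum to 3 (valence 4) → 1 H
  atom 6: O, bond orders sum to 2 (valence 2) → 0 H
  atom 7: C, bond orders sum to 2 (valence 4) → 2 H
  atom 8: C, bond orders sum to 2 (valence 4) → 2 H
  atom 9: C, bond orders sum to 3 (valence 4) → 1 H
  atom 10: C, bond orders sum to 2 (valence 4) → 2 H
Totals → C:9, H:16, O:1.
In Hill order: C9H16O.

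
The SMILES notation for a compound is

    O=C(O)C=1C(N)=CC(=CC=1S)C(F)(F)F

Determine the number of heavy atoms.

Every atom symbol written in the SMILES (organic subset) is one heavy atom; implicit H are not written.
Heavy atoms by element → C:8, F:3, N:1, O:2, S:1.
Total: 15.

15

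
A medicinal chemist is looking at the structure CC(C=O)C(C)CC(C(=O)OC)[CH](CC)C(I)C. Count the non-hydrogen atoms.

Every atom symbol written in the SMILES (organic subset) is one heavy atom; implicit H are not written.
Heavy atoms by element → C:14, I:1, O:3.
Total: 18.

18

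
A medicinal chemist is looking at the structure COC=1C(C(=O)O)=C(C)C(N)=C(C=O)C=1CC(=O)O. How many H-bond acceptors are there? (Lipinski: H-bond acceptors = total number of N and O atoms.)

N atoms: 1; O atoms: 6.
Lipinski HBA = 1 + 6 = 7.

7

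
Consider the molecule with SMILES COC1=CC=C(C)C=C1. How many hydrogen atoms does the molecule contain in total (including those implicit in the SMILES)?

Walk through each heavy atom and fill implicit hydrogens from standard valence (C 4, N 3, O 2, S 2, halogen 1):
  atom 1: C, bond orders sum to 1 (valence 4) → 3 H
  atom 2: O, bond orders sum to 2 (valence 2) → 0 H
  atom 3: C, bond orders sum to 4 (valence 4) → 0 H
  atom 4: C, bond orders sum to 3 (valence 4) → 1 H
  atom 5: C, bond orders sum to 3 (valence 4) → 1 H
  atom 6: C, bond orders sum to 4 (valence 4) → 0 H
  atom 7: C, bond orders sum to 1 (valence 4) → 3 H
  atom 8: C, bond orders sum to 3 (valence 4) → 1 H
  atom 9: C, bond orders sum to 3 (valence 4) → 1 H
Total hydrogens: 10.

10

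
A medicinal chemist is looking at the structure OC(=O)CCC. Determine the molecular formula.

Walk through each heavy atom and fill implicit hydrogens from standard valence (C 4, N 3, O 2, S 2, halogen 1):
  atom 1: O, bond orders sum to 1 (valence 2) → 1 H
  atom 2: C, bond orders sum to 4 (valence 4) → 0 H
  atom 3: O, bond orders sum to 2 (valence 2) → 0 H
  atom 4: C, bond orders sum to 2 (valence 4) → 2 H
  atom 5: C, bond orders sum to 2 (valence 4) → 2 H
  atom 6: C, bond orders sum to 1 (valence 4) → 3 H
Totals → C:4, H:8, O:2.
In Hill order: C4H8O2.

C4H8O2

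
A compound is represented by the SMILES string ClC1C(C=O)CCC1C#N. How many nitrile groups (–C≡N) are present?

1

The nitrile motif appears at heavy-atom position 9 in the SMILES.
Other groups present: 1 aldehyde.
Nitrile count: 1.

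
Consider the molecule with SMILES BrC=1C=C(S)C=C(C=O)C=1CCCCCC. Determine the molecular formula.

Walk through each heavy atom and fill implicit hydrogens from standard valence (C 4, N 3, O 2, S 2, halogen 1):
  atom 1: Br (halogen, monovalent) → 0 H
  atom 2: C, bond orders sum to 4 (valence 4) → 0 H
  atom 3: C, bond orders sum to 3 (valence 4) → 1 H
  atom 4: C, bond orders sum to 4 (valence 4) → 0 H
  atom 5: S, bond orders sum to 1 (valence 2) → 1 H
  atom 6: C, bond orders sum to 3 (valence 4) → 1 H
  atom 7: C, bond orders sum to 4 (valence 4) → 0 H
  atom 8: C, bond orders sum to 3 (valence 4) → 1 H
  atom 9: O, bond orders sum to 2 (valence 2) → 0 H
  atom 10: C, bond orders sum to 4 (valence 4) → 0 H
  atom 11: C, bond orders sum to 2 (valence 4) → 2 H
  atom 12: C, bond orders sum to 2 (valence 4) → 2 H
  atom 13: C, bond orders sum to 2 (valence 4) → 2 H
  atom 14: C, bond orders sum to 2 (valence 4) → 2 H
  atom 15: C, bond orders sum to 2 (valence 4) → 2 H
  atom 16: C, bond orders sum to 1 (valence 4) → 3 H
Totals → C:13, H:17, Br:1, O:1, S:1.

C13H17BrOS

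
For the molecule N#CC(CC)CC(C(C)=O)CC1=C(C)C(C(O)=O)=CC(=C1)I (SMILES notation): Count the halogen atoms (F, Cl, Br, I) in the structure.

Halogen atoms appear at heavy-atom position 22 (1×I).
Other groups present: 1 carboxylic acid, 1 ketone, 1 nitrile.
Halogen count: 1.

1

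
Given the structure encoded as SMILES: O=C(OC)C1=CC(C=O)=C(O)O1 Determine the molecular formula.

C7H6O5

Walk through each heavy atom and fill implicit hydrogens from standard valence (C 4, N 3, O 2, S 2, halogen 1):
  atom 1: O, bond orders sum to 2 (valence 2) → 0 H
  atom 2: C, bond orders sum to 4 (valence 4) → 0 H
  atom 3: O, bond orders sum to 2 (valence 2) → 0 H
  atom 4: C, bond orders sum to 1 (valence 4) → 3 H
  atom 5: C, bond orders sum to 4 (valence 4) → 0 H
  atom 6: C, bond orders sum to 3 (valence 4) → 1 H
  atom 7: C, bond orders sum to 4 (valence 4) → 0 H
  atom 8: C, bond orders sum to 3 (valence 4) → 1 H
  atom 9: O, bond orders sum to 2 (valence 2) → 0 H
  atom 10: C, bond orders sum to 4 (valence 4) → 0 H
  atom 11: O, bond orders sum to 1 (valence 2) → 1 H
  atom 12: O, bond orders sum to 2 (valence 2) → 0 H
Totals → C:7, H:6, O:5.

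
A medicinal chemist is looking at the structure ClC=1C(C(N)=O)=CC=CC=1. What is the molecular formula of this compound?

Walk through each heavy atom and fill implicit hydrogens from standard valence (C 4, N 3, O 2, S 2, halogen 1):
  atom 1: Cl (halogen, monovalent) → 0 H
  atom 2: C, bond orders sum to 4 (valence 4) → 0 H
  atom 3: C, bond orders sum to 4 (valence 4) → 0 H
  atom 4: C, bond orders sum to 4 (valence 4) → 0 H
  atom 5: N, bond orders sum to 1 (valence 3) → 2 H
  atom 6: O, bond orders sum to 2 (valence 2) → 0 H
  atom 7: C, bond orders sum to 3 (valence 4) → 1 H
  atom 8: C, bond orders sum to 3 (valence 4) → 1 H
  atom 9: C, bond orders sum to 3 (valence 4) → 1 H
  atom 10: C, bond orders sum to 3 (valence 4) → 1 H
Totals → C:7, H:6, Cl:1, N:1, O:1.

C7H6ClNO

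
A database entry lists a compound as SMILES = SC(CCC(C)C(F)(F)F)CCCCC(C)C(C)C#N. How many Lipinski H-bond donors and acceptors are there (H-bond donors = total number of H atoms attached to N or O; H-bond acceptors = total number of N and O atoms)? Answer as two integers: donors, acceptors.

Donors: find every N or O and count the H atoms it carries.
  atom 20 (N): bond orders sum to 3 → 0 H
Lipinski HBD = 0.
Acceptors: N atoms = 1, O atoms = 0 → HBA = 1.

0, 1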